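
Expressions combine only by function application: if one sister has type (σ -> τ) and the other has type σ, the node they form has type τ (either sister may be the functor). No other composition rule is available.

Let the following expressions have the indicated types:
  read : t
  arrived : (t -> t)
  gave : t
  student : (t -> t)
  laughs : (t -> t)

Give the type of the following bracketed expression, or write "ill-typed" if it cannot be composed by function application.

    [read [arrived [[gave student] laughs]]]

ill-typed

[gave student]: (t -> t) applied to t yields t.
[[gave student] laughs]: (t -> t) applied to t yields t.
[arrived [[gave student] laughs]]: (t -> t) applied to t yields t.
[read [arrived [[gave student] laughs]]]: t and t cannot combine by function application — type clash.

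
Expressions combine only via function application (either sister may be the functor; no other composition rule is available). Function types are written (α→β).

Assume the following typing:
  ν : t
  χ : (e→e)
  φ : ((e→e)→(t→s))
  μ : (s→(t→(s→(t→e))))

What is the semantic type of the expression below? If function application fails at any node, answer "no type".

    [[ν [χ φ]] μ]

[χ φ] — φ of type ((e→e)→(t→s)) combines with χ of type (e→e): type (t→s).
[ν [χ φ]] — [χ φ] of type (t→s) combines with ν of type t: type s.
[[ν [χ φ]] μ] — μ of type (s→(t→(s→(t→e)))) combines with [ν [χ φ]] of type s: type (t→(s→(t→e))).

(t→(s→(t→e)))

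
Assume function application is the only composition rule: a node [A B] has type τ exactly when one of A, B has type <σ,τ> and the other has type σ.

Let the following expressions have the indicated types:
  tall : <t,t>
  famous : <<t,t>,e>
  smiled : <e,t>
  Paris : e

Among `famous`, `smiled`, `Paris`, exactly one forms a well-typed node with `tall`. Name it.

famous

famous — combines: famous : <<t,t>,e> takes tall : <t,t> as argument, giving e.
smiled : <e,t> — no; tall wants t, and smiled wants e.
Paris : e — no; tall wants t, and Paris wants nothing (atomic).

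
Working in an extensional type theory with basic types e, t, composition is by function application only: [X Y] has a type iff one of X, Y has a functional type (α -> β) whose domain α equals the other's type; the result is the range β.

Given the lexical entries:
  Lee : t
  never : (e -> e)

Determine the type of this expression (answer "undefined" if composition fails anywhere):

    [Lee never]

[Lee never]: t with (e -> e) — neither is a function whose domain matches the other; composition fails here.

undefined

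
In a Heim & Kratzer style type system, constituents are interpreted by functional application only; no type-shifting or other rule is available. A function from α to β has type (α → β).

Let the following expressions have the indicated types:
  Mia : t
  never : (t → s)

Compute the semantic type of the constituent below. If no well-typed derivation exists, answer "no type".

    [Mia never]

s

[Mia never]: (t → s) applied to t yields s.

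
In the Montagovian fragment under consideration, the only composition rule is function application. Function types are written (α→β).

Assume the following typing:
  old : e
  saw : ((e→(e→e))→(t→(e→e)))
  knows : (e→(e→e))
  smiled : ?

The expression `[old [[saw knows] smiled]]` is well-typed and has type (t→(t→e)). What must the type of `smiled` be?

For [old [[saw knows] smiled]] to have type (t→(t→e)) with old of type e, [[saw knows] smiled] must be the function: [[saw knows] smiled] : (e→(t→(t→e))).
For [[saw knows] smiled] to have type (e→(t→(t→e))) with [saw knows] of type (t→(e→e)), smiled must be the function: smiled : ((t→(e→e))→(e→(t→(t→e)))).

((t→(e→e))→(e→(t→(t→e))))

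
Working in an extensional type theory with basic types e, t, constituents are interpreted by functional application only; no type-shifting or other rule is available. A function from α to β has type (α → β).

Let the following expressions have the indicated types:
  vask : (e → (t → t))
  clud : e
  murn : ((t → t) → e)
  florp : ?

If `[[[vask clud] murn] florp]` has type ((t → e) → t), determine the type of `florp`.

(e → ((t → e) → t))

At [[[vask clud] murn] florp] (required: ((t → e) → t)): [[vask clud] murn] is e, which is not a function with range ((t → e) → t); hence florp is the functor — type (e → ((t → e) → t)).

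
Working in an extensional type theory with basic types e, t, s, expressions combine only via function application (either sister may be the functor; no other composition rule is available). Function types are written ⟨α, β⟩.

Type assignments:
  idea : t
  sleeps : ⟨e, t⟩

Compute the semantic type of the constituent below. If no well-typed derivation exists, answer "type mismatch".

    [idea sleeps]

[idea sleeps]: t and ⟨e, t⟩ cannot combine by function application — type clash.

type mismatch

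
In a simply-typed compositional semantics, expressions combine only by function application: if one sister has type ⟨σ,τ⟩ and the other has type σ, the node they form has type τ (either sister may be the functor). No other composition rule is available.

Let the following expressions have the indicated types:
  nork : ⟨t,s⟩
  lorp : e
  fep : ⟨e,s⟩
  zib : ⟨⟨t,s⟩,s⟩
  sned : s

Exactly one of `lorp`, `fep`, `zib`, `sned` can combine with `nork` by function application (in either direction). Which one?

lorp : e — no; nork wants t, and lorp wants nothing (atomic).
fep : ⟨e,s⟩ — no; nork wants t, and fep wants e.
zib — combines: zib : ⟨⟨t,s⟩,s⟩ takes nork : ⟨t,s⟩ as argument, giving s.
sned : s — no; nork wants t, and sned wants nothing (atomic).

zib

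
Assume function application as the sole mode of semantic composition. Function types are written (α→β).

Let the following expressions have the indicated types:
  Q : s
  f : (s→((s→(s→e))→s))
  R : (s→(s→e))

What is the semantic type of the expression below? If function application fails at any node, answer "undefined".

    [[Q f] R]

s

[Q f]: f is (s→((s→(s→e))→s)), Q is s; result ((s→(s→e))→s).
[[Q f] R]: [Q f] is ((s→(s→e))→s), R is (s→(s→e)); result s.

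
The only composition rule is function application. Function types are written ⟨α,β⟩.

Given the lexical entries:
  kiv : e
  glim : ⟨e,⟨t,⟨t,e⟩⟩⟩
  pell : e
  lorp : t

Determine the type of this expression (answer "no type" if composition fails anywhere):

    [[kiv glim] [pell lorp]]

At [kiv glim], glim : ⟨e,⟨t,⟨t,e⟩⟩⟩ takes kiv : e, giving ⟨t,⟨t,e⟩⟩.
[pell lorp]: e and t cannot combine by function application — type clash.

no type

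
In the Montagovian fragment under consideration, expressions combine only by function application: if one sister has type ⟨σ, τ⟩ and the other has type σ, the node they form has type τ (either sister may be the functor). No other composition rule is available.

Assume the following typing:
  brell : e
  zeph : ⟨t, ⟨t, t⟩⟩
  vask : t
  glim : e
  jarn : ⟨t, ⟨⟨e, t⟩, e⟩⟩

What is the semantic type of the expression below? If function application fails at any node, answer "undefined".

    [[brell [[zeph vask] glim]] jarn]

[zeph vask]: zeph is ⟨t, ⟨t, t⟩⟩, vask is t; result ⟨t, t⟩.
[[zeph vask] glim]: ⟨t, t⟩ and e cannot combine by function application — type clash.

undefined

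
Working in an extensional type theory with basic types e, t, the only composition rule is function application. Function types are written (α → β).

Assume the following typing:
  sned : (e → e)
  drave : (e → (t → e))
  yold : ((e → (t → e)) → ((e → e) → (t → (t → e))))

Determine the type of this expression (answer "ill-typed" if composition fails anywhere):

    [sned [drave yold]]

(t → (t → e))

[drave yold]: functor yold : ((e → (t → e)) → ((e → e) → (t → (t → e)))), argument drave : (e → (t → e)); result ((e → e) → (t → (t → e))).
[sned [drave yold]]: functor [drave yold] : ((e → e) → (t → (t → e))), argument sned : (e → e); result (t → (t → e)).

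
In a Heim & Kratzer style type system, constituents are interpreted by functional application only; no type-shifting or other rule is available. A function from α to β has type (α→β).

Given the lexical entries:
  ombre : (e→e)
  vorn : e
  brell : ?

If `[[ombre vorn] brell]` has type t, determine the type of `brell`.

(e→t)

[[ombre vorn] brell] is required to be t. [ombre vorn] : e cannot yield t as functor, so brell : (e→t).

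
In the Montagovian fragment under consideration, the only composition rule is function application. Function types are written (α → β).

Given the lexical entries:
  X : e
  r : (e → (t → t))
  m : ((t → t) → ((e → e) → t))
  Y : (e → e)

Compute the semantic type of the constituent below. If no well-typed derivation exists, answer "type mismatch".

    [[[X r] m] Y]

t

[X r]: functor r : (e → (t → t)), argument X : e; result (t → t).
[[X r] m]: functor m : ((t → t) → ((e → e) → t)), argument [X r] : (t → t); result ((e → e) → t).
[[[X r] m] Y]: functor [[X r] m] : ((e → e) → t), argument Y : (e → e); result t.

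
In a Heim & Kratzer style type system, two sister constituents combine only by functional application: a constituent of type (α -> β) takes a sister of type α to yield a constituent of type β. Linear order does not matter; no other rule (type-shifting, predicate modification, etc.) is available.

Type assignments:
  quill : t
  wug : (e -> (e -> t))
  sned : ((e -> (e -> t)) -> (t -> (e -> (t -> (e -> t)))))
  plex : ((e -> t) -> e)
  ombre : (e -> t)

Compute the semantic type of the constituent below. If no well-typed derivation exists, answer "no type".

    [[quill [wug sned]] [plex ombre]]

[wug sned]: sned is ((e -> (e -> t)) -> (t -> (e -> (t -> (e -> t))))), wug is (e -> (e -> t)); result (t -> (e -> (t -> (e -> t)))).
[quill [wug sned]]: [wug sned] is (t -> (e -> (t -> (e -> t)))), quill is t; result (e -> (t -> (e -> t))).
[plex ombre]: plex is ((e -> t) -> e), ombre is (e -> t); result e.
[[quill [wug sned]] [plex ombre]]: [quill [wug sned]] is (e -> (t -> (e -> t))), [plex ombre] is e; result (t -> (e -> t)).

(t -> (e -> t))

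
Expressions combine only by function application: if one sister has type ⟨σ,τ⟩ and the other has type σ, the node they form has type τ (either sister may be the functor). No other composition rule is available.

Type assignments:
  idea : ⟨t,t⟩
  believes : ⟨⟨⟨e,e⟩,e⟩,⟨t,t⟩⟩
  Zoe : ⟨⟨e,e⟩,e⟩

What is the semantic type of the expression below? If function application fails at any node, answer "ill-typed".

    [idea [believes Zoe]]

ill-typed

[believes Zoe] — believes of type ⟨⟨⟨e,e⟩,e⟩,⟨t,t⟩⟩ combines with Zoe of type ⟨⟨e,e⟩,e⟩: type ⟨t,t⟩.
[idea [believes Zoe]]: ⟨t,t⟩ and ⟨t,t⟩ cannot combine by function application — type clash.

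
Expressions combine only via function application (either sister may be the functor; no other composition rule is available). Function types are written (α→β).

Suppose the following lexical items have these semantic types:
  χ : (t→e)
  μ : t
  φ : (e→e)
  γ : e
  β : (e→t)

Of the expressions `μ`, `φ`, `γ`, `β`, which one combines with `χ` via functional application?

μ — combines: χ : (t→e) takes μ : t as argument, giving e.
φ : (e→e) — does not combine with χ.
γ : e — does not combine with χ.
β : (e→t) — does not combine with χ.

μ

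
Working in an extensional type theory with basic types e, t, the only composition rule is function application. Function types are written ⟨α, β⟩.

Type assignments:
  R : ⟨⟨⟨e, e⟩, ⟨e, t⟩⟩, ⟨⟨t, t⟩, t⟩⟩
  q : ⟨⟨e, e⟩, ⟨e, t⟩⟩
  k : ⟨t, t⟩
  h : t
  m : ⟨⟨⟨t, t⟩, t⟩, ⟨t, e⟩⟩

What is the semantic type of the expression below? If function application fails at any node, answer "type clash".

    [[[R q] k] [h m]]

type clash

[R q] — R of type ⟨⟨⟨e, e⟩, ⟨e, t⟩⟩, ⟨⟨t, t⟩, t⟩⟩ combines with q of type ⟨⟨e, e⟩, ⟨e, t⟩⟩: type ⟨⟨t, t⟩, t⟩.
[[R q] k] — [R q] of type ⟨⟨t, t⟩, t⟩ combines with k of type ⟨t, t⟩: type t.
At [h m]: neither t nor ⟨⟨⟨t, t⟩, t⟩, ⟨t, e⟩⟩ can take the other as argument; the node is ill-typed.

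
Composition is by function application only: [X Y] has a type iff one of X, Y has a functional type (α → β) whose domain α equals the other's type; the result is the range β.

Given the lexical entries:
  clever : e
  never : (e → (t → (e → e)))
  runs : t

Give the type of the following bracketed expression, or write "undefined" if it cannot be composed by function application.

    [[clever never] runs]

[clever never] — never of type (e → (t → (e → e))) combines with clever of type e: type (t → (e → e)).
[[clever never] runs] — [clever never] of type (t → (e → e)) combines with runs of type t: type (e → e).

(e → e)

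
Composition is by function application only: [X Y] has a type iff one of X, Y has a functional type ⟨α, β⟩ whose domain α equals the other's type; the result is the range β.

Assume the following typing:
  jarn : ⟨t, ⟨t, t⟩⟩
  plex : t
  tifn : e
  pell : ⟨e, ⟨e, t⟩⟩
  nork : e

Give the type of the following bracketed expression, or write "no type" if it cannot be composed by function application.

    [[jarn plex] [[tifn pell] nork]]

t

[jarn plex]: jarn is ⟨t, ⟨t, t⟩⟩, plex is t; result ⟨t, t⟩.
[tifn pell]: pell is ⟨e, ⟨e, t⟩⟩, tifn is e; result ⟨e, t⟩.
[[tifn pell] nork]: [tifn pell] is ⟨e, t⟩, nork is e; result t.
[[jarn plex] [[tifn pell] nork]]: [jarn plex] is ⟨t, t⟩, [[tifn pell] nork] is t; result t.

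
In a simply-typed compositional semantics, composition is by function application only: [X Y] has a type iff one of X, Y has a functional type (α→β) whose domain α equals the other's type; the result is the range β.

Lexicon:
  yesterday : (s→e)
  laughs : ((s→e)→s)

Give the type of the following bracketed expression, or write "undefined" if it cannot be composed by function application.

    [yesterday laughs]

[yesterday laughs]: laughs is ((s→e)→s), yesterday is (s→e); result s.

s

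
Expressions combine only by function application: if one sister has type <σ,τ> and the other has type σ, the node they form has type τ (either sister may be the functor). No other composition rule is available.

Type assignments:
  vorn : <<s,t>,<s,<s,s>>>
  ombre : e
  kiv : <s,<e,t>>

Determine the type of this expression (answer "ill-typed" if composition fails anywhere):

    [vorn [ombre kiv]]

ill-typed

[ombre kiv]: e and <s,<e,t>> cannot combine by function application — type clash.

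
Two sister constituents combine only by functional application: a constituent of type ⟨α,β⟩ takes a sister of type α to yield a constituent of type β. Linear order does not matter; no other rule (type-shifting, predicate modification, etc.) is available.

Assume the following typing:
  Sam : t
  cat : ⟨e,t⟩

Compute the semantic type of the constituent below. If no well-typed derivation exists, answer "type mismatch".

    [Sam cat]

type mismatch

[Sam cat]: t and ⟨e,t⟩ cannot combine by function application — type clash.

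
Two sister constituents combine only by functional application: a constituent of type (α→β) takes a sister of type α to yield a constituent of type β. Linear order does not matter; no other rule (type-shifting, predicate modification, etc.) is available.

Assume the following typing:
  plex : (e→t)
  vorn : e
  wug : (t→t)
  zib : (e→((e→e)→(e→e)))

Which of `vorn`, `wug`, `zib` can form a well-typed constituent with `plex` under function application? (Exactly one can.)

vorn

vorn — combines: plex : (e→t) takes vorn : e as argument, giving t.
wug : (t→t) — no; plex wants e, and wug wants t.
zib : (e→((e→e)→(e→e))) — no; plex wants e, and zib wants e.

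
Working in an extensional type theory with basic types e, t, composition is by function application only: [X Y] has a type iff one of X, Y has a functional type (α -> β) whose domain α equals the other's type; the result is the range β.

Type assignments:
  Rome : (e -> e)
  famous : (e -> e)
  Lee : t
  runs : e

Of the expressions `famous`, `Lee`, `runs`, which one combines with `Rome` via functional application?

famous : (e -> e) — Rome needs e; famous needs e; neither fits.
Lee : t — Rome needs e; Lee needs nothing (atomic); neither fits.
runs — combines: Rome : (e -> e) takes runs : e as argument, giving e.

runs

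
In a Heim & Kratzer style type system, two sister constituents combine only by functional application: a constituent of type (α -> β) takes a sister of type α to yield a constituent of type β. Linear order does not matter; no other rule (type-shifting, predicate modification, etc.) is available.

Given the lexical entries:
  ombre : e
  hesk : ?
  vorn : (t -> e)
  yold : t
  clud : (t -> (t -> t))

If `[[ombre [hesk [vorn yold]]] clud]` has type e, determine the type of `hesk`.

(e -> (e -> ((t -> (t -> t)) -> e)))

[[ombre [hesk [vorn yold]]] clud] must have type e. The sister clud has type (t -> (t -> t)); that is not a function onto e, so [ombre [hesk [vorn yold]]] must be the functor, of type ((t -> (t -> t)) -> e).
[ombre [hesk [vorn yold]]] must have type ((t -> (t -> t)) -> e). The sister ombre has type e; that is not a function onto ((t -> (t -> t)) -> e), so [hesk [vorn yold]] must be the functor, of type (e -> ((t -> (t -> t)) -> e)).
[hesk [vorn yold]] must have type (e -> ((t -> (t -> t)) -> e)). The sister [vorn yold] has type e; that is not a function onto (e -> ((t -> (t -> t)) -> e)), so hesk must be the functor, of type (e -> (e -> ((t -> (t -> t)) -> e))).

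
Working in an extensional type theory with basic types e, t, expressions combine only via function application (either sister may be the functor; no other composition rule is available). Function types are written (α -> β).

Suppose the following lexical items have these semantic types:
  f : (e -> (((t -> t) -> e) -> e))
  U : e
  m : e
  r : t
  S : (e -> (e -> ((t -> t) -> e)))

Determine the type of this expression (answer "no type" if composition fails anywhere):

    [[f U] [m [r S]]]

At [f U], f : (e -> (((t -> t) -> e) -> e)) takes U : e, giving (((t -> t) -> e) -> e).
[r S]: t with (e -> (e -> ((t -> t) -> e))) — neither is a function whose domain matches the other; composition fails here.

no type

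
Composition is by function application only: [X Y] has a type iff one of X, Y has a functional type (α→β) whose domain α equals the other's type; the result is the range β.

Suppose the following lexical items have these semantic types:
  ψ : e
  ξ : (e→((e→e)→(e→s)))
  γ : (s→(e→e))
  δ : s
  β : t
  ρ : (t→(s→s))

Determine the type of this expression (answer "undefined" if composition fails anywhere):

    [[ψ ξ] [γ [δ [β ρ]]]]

[ψ ξ]: functor ξ : (e→((e→e)→(e→s))), argument ψ : e; result ((e→e)→(e→s)).
[β ρ]: functor ρ : (t→(s→s)), argument β : t; result (s→s).
[δ [β ρ]]: functor [β ρ] : (s→s), argument δ : s; result s.
[γ [δ [β ρ]]]: functor γ : (s→(e→e)), argument [δ [β ρ]] : s; result (e→e).
[[ψ ξ] [γ [δ [β ρ]]]]: functor [ψ ξ] : ((e→e)→(e→s)), argument [γ [δ [β ρ]]] : (e→e); result (e→s).

(e→s)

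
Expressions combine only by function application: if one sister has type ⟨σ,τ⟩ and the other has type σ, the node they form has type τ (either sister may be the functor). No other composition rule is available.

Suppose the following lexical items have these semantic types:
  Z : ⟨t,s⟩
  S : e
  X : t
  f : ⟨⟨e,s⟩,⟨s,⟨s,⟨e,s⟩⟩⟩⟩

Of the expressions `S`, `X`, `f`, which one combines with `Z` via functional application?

S : e — neither side's domain matches the other.
X — combines: Z : ⟨t,s⟩ takes X : t as argument, giving s.
f : ⟨⟨e,s⟩,⟨s,⟨s,⟨e,s⟩⟩⟩⟩ — neither side's domain matches the other.

X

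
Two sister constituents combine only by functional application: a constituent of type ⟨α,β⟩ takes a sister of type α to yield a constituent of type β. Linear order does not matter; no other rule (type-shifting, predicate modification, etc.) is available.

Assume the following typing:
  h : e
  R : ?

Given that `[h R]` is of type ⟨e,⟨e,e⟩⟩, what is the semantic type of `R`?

⟨e,⟨e,⟨e,e⟩⟩⟩

For [h R] to have type ⟨e,⟨e,e⟩⟩ with h of type e, R must be the function: R : ⟨e,⟨e,⟨e,e⟩⟩⟩.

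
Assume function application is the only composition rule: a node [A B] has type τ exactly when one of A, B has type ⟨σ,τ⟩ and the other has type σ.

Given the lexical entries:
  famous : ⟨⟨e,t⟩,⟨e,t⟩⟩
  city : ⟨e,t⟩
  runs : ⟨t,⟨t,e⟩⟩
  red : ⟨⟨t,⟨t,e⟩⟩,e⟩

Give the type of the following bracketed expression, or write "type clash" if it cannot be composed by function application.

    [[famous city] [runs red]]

t

[famous city]: famous is ⟨⟨e,t⟩,⟨e,t⟩⟩, city is ⟨e,t⟩; result ⟨e,t⟩.
[runs red]: red is ⟨⟨t,⟨t,e⟩⟩,e⟩, runs is ⟨t,⟨t,e⟩⟩; result e.
[[famous city] [runs red]]: [famous city] is ⟨e,t⟩, [runs red] is e; result t.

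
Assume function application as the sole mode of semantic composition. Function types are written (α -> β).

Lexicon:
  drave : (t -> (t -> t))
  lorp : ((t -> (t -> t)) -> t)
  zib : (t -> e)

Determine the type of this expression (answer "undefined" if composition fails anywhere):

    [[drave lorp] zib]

[drave lorp] — lorp of type ((t -> (t -> t)) -> t) combines with drave of type (t -> (t -> t)): type t.
[[drave lorp] zib] — zib of type (t -> e) combines with [drave lorp] of type t: type e.

e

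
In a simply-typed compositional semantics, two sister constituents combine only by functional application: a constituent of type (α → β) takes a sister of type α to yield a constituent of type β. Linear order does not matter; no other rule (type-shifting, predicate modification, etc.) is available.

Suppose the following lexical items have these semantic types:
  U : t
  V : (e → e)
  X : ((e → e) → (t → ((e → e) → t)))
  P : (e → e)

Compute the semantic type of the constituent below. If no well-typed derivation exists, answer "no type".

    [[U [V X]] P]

t

[V X]: ((e → e) → (t → ((e → e) → t))) applied to (e → e) yields (t → ((e → e) → t)).
[U [V X]]: (t → ((e → e) → t)) applied to t yields ((e → e) → t).
[[U [V X]] P]: ((e → e) → t) applied to (e → e) yields t.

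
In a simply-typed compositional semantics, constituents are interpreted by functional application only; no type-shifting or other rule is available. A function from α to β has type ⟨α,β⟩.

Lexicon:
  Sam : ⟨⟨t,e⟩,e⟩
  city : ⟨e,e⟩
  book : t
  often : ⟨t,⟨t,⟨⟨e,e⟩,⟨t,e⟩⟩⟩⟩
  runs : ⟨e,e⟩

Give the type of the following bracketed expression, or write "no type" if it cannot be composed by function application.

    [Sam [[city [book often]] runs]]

[book often]: functor often : ⟨t,⟨t,⟨⟨e,e⟩,⟨t,e⟩⟩⟩⟩, argument book : t; result ⟨t,⟨⟨e,e⟩,⟨t,e⟩⟩⟩.
At [city [book often]]: neither ⟨e,e⟩ nor ⟨t,⟨⟨e,e⟩,⟨t,e⟩⟩⟩ can take the other as argument; the node is ill-typed.

no type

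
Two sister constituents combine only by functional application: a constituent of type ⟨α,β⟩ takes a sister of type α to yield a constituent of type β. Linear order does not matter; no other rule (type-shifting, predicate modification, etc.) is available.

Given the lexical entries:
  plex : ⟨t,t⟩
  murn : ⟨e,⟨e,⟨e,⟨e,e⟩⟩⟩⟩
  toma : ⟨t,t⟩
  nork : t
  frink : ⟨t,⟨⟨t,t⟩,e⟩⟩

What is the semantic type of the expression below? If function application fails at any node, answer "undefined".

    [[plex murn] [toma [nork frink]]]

[plex murn]: ⟨t,t⟩ and ⟨e,⟨e,⟨e,⟨e,e⟩⟩⟩⟩ cannot combine by function application — type clash.

undefined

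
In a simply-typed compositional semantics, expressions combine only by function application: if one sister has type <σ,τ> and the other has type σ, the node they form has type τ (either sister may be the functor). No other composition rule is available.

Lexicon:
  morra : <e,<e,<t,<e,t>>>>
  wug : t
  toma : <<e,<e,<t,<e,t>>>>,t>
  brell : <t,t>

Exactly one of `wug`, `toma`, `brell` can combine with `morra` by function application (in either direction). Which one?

toma

wug : t — does not combine with morra.
toma — combines: toma : <<e,<e,<t,<e,t>>>>,t> takes morra : <e,<e,<t,<e,t>>>> as argument, giving t.
brell : <t,t> — does not combine with morra.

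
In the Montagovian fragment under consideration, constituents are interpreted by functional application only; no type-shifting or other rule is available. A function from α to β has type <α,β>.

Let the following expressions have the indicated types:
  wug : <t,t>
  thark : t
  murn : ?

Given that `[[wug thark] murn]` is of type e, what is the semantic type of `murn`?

<t,e>

For [[wug thark] murn] to have type e with [wug thark] of type t, murn must be the function: murn : <t,e>.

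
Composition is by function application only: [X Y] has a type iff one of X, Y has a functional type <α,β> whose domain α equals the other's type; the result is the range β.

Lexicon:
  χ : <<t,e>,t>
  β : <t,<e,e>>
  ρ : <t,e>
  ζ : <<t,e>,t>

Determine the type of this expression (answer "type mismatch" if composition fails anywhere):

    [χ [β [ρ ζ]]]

[ρ ζ]: functor ζ : <<t,e>,t>, argument ρ : <t,e>; result t.
[β [ρ ζ]]: functor β : <t,<e,e>>, argument [ρ ζ] : t; result <e,e>.
[χ [β [ρ ζ]]]: <<t,e>,t> with <e,e> — neither is a function whose domain matches the other; composition fails here.

type mismatch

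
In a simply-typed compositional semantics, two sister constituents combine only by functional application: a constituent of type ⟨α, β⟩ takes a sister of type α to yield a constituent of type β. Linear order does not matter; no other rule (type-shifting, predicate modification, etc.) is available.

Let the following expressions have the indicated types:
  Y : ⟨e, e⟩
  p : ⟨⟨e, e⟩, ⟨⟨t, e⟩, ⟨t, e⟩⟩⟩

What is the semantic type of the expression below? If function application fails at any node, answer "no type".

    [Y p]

[Y p]: functor p : ⟨⟨e, e⟩, ⟨⟨t, e⟩, ⟨t, e⟩⟩⟩, argument Y : ⟨e, e⟩; result ⟨⟨t, e⟩, ⟨t, e⟩⟩.

⟨⟨t, e⟩, ⟨t, e⟩⟩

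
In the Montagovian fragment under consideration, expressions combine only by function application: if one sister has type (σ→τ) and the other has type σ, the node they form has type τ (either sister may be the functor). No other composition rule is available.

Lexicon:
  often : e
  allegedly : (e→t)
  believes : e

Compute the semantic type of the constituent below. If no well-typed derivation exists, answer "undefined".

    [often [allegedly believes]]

undefined

[allegedly believes]: functor allegedly : (e→t), argument believes : e; result t.
[often [allegedly believes]]: e with t — neither is a function whose domain matches the other; composition fails here.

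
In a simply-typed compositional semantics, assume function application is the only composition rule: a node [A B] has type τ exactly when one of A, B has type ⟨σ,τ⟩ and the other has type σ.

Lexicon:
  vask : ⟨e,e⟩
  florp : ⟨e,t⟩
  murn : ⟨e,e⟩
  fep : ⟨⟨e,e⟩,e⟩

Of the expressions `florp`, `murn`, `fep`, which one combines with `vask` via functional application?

fep

florp : ⟨e,t⟩ — neither side's domain matches the other.
murn : ⟨e,e⟩ — neither side's domain matches the other.
fep — combines: fep : ⟨⟨e,e⟩,e⟩ takes vask : ⟨e,e⟩ as argument, giving e.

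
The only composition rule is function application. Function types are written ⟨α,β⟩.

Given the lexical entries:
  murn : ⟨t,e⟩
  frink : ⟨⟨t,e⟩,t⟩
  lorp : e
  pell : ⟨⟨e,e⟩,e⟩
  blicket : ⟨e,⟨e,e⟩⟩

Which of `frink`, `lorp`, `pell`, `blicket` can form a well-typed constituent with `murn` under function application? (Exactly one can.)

frink — combines: frink : ⟨⟨t,e⟩,t⟩ takes murn : ⟨t,e⟩ as argument, giving t.
lorp : e — neither side's domain matches the other.
pell : ⟨⟨e,e⟩,e⟩ — neither side's domain matches the other.
blicket : ⟨e,⟨e,e⟩⟩ — neither side's domain matches the other.

frink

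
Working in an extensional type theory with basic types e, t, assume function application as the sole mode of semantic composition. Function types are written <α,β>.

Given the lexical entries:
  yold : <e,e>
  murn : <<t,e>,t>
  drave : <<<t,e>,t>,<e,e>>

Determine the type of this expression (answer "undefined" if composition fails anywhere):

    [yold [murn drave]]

[murn drave]: functor drave : <<<t,e>,t>,<e,e>>, argument murn : <<t,e>,t>; result <e,e>.
[yold [murn drave]]: <e,e> and <e,e> cannot combine by function application — type clash.

undefined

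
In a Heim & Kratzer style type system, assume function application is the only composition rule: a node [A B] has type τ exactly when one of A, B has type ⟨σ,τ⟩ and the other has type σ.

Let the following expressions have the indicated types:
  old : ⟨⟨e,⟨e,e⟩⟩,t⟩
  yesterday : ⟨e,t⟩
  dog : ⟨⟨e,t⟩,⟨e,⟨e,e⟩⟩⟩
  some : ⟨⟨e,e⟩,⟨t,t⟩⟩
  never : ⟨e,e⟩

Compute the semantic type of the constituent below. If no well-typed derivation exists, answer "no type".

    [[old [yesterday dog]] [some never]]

t

[yesterday dog]: dog is ⟨⟨e,t⟩,⟨e,⟨e,e⟩⟩⟩, yesterday is ⟨e,t⟩; result ⟨e,⟨e,e⟩⟩.
[old [yesterday dog]]: old is ⟨⟨e,⟨e,e⟩⟩,t⟩, [yesterday dog] is ⟨e,⟨e,e⟩⟩; result t.
[some never]: some is ⟨⟨e,e⟩,⟨t,t⟩⟩, never is ⟨e,e⟩; result ⟨t,t⟩.
[[old [yesterday dog]] [some never]]: [some never] is ⟨t,t⟩, [old [yesterday dog]] is t; result t.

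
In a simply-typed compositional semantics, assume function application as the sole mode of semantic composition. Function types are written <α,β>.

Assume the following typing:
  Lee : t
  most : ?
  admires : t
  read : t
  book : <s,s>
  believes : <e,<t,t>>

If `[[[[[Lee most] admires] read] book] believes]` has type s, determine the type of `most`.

<t,<t,<t,<<s,s>,<<e,<t,t>>,s>>>>>

For [[[[[Lee most] admires] read] book] believes] to have type s with believes of type <e,<t,t>>, [[[[Lee most] admires] read] book] must be the function: [[[[Lee most] admires] read] book] : <<e,<t,t>>,s>.
For [[[[Lee most] admires] read] book] to have type <<e,<t,t>>,s> with book of type <s,s>, [[[Lee most] admires] read] must be the function: [[[Lee most] admires] read] : <<s,s>,<<e,<t,t>>,s>>.
For [[[Lee most] admires] read] to have type <<s,s>,<<e,<t,t>>,s>> with read of type t, [[Lee most] admires] must be the function: [[Lee most] admires] : <t,<<s,s>,<<e,<t,t>>,s>>>.
For [[Lee most] admires] to have type <t,<<s,s>,<<e,<t,t>>,s>>> with admires of type t, [Lee most] must be the function: [Lee most] : <t,<t,<<s,s>,<<e,<t,t>>,s>>>>.
For [Lee most] to have type <t,<t,<<s,s>,<<e,<t,t>>,s>>>> with Lee of type t, most must be the function: most : <t,<t,<t,<<s,s>,<<e,<t,t>>,s>>>>>.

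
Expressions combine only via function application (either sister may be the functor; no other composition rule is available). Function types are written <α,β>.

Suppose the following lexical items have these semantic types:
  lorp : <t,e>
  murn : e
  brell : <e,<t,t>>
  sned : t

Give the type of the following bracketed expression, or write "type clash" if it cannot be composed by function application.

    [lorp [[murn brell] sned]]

[murn brell]: <e,<t,t>> applied to e yields <t,t>.
[[murn brell] sned]: <t,t> applied to t yields t.
[lorp [[murn brell] sned]]: <t,e> applied to t yields e.

e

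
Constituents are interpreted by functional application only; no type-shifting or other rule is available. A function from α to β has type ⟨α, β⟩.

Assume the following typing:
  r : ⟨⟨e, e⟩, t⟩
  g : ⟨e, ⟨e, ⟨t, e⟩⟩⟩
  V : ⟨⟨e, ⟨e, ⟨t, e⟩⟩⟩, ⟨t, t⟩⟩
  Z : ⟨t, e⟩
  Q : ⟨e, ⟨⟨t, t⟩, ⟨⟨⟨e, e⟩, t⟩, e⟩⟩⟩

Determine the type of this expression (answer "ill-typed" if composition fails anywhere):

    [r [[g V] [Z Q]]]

[g V]: functor V : ⟨⟨e, ⟨e, ⟨t, e⟩⟩⟩, ⟨t, t⟩⟩, argument g : ⟨e, ⟨e, ⟨t, e⟩⟩⟩; result ⟨t, t⟩.
[Z Q]: ⟨t, e⟩ with ⟨e, ⟨⟨t, t⟩, ⟨⟨⟨e, e⟩, t⟩, e⟩⟩⟩ — neither is a function whose domain matches the other; composition fails here.

ill-typed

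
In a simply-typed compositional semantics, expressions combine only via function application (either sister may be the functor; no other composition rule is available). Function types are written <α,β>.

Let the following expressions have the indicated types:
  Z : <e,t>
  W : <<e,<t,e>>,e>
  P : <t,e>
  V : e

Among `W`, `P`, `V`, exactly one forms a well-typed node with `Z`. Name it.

V

W : <<e,<t,e>>,e> — does not combine with Z.
P : <t,e> — does not combine with Z.
V — combines: Z : <e,t> takes V : e as argument, giving t.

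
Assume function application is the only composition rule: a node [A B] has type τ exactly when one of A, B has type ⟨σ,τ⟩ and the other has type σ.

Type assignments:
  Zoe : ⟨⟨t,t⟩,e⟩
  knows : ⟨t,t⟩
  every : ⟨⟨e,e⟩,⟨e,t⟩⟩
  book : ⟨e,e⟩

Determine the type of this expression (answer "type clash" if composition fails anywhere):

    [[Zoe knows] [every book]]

t

[Zoe knows] — Zoe of type ⟨⟨t,t⟩,e⟩ combines with knows of type ⟨t,t⟩: type e.
[every book] — every of type ⟨⟨e,e⟩,⟨e,t⟩⟩ combines with book of type ⟨e,e⟩: type ⟨e,t⟩.
[[Zoe knows] [every book]] — [every book] of type ⟨e,t⟩ combines with [Zoe knows] of type e: type t.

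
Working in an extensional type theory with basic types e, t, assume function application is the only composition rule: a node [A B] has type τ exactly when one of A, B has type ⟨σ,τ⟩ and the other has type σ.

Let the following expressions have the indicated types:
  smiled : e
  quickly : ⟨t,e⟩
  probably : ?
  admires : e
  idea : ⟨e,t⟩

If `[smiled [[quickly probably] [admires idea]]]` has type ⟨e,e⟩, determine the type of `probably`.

⟨⟨t,e⟩,⟨t,⟨e,⟨e,e⟩⟩⟩⟩

[smiled [[quickly probably] [admires idea]]] is required to be ⟨e,e⟩. smiled : e cannot yield ⟨e,e⟩ as functor, so [[quickly probably] [admires idea]] : ⟨e,⟨e,e⟩⟩.
[[quickly probably] [admires idea]] is required to be ⟨e,⟨e,e⟩⟩. [admires idea] : t cannot yield ⟨e,⟨e,e⟩⟩ as functor, so [quickly probably] : ⟨t,⟨e,⟨e,e⟩⟩⟩.
[quickly probably] is required to be ⟨t,⟨e,⟨e,e⟩⟩⟩. quickly : ⟨t,e⟩ cannot yield ⟨t,⟨e,⟨e,e⟩⟩⟩ as functor, so probably : ⟨⟨t,e⟩,⟨t,⟨e,⟨e,e⟩⟩⟩⟩.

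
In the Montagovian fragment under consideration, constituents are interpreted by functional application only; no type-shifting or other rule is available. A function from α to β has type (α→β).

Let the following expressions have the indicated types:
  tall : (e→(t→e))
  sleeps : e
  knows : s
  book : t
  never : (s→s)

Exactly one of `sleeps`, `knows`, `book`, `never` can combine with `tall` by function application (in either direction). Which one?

sleeps

sleeps — combines: tall : (e→(t→e)) takes sleeps : e as argument, giving (t→e).
knows : s — no; tall wants e, and knows wants nothing (atomic).
book : t — no; tall wants e, and book wants nothing (atomic).
never : (s→s) — no; tall wants e, and never wants s.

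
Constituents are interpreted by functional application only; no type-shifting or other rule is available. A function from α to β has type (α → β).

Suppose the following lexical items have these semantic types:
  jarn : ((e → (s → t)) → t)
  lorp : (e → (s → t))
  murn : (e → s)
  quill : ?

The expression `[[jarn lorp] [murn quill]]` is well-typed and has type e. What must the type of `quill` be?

[[jarn lorp] [murn quill]] is required to be e. [jarn lorp] : t cannot yield e as functor, so [murn quill] : (t → e).
[murn quill] is required to be (t → e). murn : (e → s) cannot yield (t → e) as functor, so quill : ((e → s) → (t → e)).

((e → s) → (t → e))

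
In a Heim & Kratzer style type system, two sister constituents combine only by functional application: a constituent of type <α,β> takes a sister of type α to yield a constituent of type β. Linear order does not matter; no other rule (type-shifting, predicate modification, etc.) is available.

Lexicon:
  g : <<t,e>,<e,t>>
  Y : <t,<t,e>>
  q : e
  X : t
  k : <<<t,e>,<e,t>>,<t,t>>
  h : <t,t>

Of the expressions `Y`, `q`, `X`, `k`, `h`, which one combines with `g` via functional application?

Y : <t,<t,e>> — does not combine with g.
q : e — does not combine with g.
X : t — does not combine with g.
k — combines: k : <<<t,e>,<e,t>>,<t,t>> takes g : <<t,e>,<e,t>> as argument, giving <t,t>.
h : <t,t> — does not combine with g.

k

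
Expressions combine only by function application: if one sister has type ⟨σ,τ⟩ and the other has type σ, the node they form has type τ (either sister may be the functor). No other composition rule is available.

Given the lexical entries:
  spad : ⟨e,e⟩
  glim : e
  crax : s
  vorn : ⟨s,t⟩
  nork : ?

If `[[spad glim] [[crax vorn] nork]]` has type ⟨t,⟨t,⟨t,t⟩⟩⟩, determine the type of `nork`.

[[spad glim] [[crax vorn] nork]] must have type ⟨t,⟨t,⟨t,t⟩⟩⟩. The sister [spad glim] has type e; that is not a function onto ⟨t,⟨t,⟨t,t⟩⟩⟩, so [[crax vorn] nork] must be the functor, of type ⟨e,⟨t,⟨t,⟨t,t⟩⟩⟩⟩.
[[crax vorn] nork] must have type ⟨e,⟨t,⟨t,⟨t,t⟩⟩⟩⟩. The sister [crax vorn] has type t; that is not a function onto ⟨e,⟨t,⟨t,⟨t,t⟩⟩⟩⟩, so nork must be the functor, of type ⟨t,⟨e,⟨t,⟨t,⟨t,t⟩⟩⟩⟩⟩.

⟨t,⟨e,⟨t,⟨t,⟨t,t⟩⟩⟩⟩⟩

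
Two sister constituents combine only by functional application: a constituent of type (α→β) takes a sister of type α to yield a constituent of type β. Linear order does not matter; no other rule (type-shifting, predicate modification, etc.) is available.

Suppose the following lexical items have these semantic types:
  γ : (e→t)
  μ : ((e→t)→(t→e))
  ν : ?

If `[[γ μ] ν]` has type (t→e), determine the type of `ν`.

At [[γ μ] ν] (required: (t→e)): [γ μ] is (t→e), which is not a function with range (t→e); hence ν is the functor — type ((t→e)→(t→e)).

((t→e)→(t→e))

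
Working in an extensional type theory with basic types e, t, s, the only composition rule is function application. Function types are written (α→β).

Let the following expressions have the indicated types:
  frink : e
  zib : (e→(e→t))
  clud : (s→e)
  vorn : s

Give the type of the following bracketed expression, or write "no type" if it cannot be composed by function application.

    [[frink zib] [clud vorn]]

[frink zib] — zib of type (e→(e→t)) combines with frink of type e: type (e→t).
[clud vorn] — clud of type (s→e) combines with vorn of type s: type e.
[[frink zib] [clud vorn]] — [frink zib] of type (e→t) combines with [clud vorn] of type e: type t.

t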